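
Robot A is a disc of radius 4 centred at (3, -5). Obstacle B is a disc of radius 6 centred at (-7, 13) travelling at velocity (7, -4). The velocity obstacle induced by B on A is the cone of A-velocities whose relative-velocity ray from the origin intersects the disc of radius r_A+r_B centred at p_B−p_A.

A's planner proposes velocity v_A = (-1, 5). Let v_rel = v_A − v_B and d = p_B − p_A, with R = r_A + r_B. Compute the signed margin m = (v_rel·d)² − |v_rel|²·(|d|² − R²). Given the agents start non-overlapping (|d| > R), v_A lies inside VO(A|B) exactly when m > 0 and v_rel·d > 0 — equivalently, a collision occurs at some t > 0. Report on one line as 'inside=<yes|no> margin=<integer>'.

d = (-10, 18),  |d|² = 424;  R = 4+6 = 10,  c = 424−10² = 324
v_rel = (-8, 9),  |v_rel|² = 145;  v_rel·d = (-8)·(-10) + (9)·(18) = 242
145·t² − 484·t + 324 = 0  ⇒  m = 242² − 145·324 = 11584
m = 11584 > 0,  v_rel·d = 242 > 0  ⇒  inside

inside=yes margin=11584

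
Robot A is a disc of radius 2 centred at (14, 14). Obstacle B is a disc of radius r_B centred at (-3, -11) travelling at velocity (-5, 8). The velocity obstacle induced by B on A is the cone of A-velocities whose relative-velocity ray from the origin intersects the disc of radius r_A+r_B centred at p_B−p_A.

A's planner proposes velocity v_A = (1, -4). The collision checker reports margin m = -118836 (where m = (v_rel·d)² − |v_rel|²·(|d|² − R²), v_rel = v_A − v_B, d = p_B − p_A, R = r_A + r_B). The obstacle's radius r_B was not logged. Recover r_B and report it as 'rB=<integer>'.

m = -118836
d = (-17, -25);  v_rel = (6, -12),  |v_rel|² = 180
v_rel×d = (6)·(-25) − (-12)·(-17) = -354
since m = R²·180 − (-354)²:  R² = (125316 + -118836) / 180 = 36
R = √36 = 6  ⇒  r_B = 6 − 2 = 4

rB=4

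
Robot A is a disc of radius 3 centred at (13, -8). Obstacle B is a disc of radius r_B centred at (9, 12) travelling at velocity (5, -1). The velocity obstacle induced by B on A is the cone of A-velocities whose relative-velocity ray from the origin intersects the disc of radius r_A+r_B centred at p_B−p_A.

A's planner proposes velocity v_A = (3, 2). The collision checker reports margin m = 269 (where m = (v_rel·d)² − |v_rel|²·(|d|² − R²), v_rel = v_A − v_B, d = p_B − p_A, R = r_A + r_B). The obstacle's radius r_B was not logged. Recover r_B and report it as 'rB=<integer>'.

m = 269
d = (-4, 20);  v_rel = (-2, 3),  |v_rel|² = 13
v_rel×d = (-2)·(20) − (3)·(-4) = -28
since m = R²·13 − (-28)²:  R² = (784 + 269) / 13 = 81
R = √81 = 9  ⇒  r_B = 9 − 3 = 6

rB=6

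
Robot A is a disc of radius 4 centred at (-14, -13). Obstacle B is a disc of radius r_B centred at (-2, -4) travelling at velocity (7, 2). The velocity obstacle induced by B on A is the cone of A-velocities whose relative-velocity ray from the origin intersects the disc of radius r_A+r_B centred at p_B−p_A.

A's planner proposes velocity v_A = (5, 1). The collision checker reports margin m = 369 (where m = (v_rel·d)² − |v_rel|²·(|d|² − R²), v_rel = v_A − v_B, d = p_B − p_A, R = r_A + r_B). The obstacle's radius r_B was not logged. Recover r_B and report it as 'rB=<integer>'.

m = 369
d = (12, 9);  v_rel = (-2, -1),  |v_rel|² = 5
v_rel×d = (-2)·(9) − (-1)·(12) = -6
since m = R²·5 − (-6)²:  R² = (36 + 369) / 5 = 81
R = √81 = 9  ⇒  r_B = 9 − 4 = 5

rB=5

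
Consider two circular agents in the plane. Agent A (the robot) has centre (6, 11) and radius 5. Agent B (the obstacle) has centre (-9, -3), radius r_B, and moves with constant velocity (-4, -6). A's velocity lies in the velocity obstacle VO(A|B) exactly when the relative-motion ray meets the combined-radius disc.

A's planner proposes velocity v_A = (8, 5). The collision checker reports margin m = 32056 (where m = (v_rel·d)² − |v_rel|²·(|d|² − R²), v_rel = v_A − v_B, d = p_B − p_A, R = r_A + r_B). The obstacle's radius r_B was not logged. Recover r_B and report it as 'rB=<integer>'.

m = 32056
d = (-15, -14);  v_rel = (12, 11),  |v_rel|² = 265
v_rel×d = (12)·(-14) − (11)·(-15) = -3
since m = R²·265 − (-3)²:  R² = (9 + 32056) / 265 = 121
R = √121 = 11  ⇒  r_B = 11 − 5 = 6

rB=6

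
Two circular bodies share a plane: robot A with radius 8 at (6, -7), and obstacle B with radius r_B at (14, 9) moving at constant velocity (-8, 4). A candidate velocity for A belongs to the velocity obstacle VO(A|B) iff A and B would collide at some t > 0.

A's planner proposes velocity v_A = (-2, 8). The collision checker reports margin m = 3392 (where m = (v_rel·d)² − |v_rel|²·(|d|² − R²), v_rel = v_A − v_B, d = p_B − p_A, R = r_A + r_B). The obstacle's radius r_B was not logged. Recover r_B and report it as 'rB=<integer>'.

m = 3392
d = (8, 16);  v_rel = (6, 4),  |v_rel|² = 52
v_rel×d = (6)·(16) − (4)·(8) = 64
since m = R²·52 − 64²:  R² = (4096 + 3392) / 52 = 144
R = √144 = 12  ⇒  r_B = 12 − 8 = 4

rB=4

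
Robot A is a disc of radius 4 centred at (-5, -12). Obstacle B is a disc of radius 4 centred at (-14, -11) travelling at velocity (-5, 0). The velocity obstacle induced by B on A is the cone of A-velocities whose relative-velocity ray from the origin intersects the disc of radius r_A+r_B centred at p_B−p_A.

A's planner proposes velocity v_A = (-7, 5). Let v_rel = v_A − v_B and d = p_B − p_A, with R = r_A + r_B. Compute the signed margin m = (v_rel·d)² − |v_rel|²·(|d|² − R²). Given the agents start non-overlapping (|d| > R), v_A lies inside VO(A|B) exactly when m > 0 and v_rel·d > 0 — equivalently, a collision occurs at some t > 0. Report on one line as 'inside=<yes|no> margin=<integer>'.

d = (-9, 1),  |d|² = 82;  R = 4+4 = 8,  c = 82−8² = 18
v_rel = (-2, 5),  |v_rel|² = 29;  v_rel·d = (-2)·(-9) + (5)·(1) = 23
29·t² − 46·t + 18 = 0  ⇒  m = 23² − 29·18 = 7
m = 7 > 0,  v_rel·d = 23 > 0  ⇒  inside

inside=yes margin=7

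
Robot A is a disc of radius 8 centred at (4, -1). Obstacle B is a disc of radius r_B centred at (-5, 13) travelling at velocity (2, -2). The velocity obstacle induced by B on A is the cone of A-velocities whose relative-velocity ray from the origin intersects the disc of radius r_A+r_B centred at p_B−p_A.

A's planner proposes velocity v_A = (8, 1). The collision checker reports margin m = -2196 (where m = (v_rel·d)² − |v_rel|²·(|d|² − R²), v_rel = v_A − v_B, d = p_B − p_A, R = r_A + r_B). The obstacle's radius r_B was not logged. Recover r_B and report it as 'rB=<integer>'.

m = -2196
d = (-9, 14);  v_rel = (6, 3),  |v_rel|² = 45
v_rel×d = (6)·(14) − (3)·(-9) = 111
since m = R²·45 − 111²:  R² = (12321 + -2196) / 45 = 225
R = √225 = 15  ⇒  r_B = 15 − 8 = 7

rB=7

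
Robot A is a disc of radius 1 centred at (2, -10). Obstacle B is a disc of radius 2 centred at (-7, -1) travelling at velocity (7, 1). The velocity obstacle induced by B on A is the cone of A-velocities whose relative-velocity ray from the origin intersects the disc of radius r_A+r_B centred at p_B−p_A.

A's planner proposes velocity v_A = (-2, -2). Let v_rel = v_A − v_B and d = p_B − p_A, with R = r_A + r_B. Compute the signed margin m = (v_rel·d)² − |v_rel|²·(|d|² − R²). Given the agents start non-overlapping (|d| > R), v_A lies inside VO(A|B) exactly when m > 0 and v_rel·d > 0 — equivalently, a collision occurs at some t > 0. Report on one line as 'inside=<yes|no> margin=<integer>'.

d = (-9, 9),  |d|² = 162;  R = 1+2 = 3,  c = 162−3² = 153
v_rel = (-9, -3),  |v_rel|² = 90;  v_rel·d = (-9)·(-9) + (-3)·(9) = 54
90·t² − 108·t + 153 = 0  ⇒  m = 54² − 90·153 = -10854
m = -10854 < 0,  v_rel·d = 54 > 0  ⇒  outside

inside=no margin=-10854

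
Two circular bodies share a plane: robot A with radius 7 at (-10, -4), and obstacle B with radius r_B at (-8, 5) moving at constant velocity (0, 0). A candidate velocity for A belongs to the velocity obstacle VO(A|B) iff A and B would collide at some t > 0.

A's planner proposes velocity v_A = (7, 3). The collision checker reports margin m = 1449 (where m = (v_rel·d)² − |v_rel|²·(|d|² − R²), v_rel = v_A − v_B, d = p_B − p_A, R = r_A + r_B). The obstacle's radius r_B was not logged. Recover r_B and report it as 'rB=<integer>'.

m = 1449
d = (2, 9);  v_rel = (7, 3),  |v_rel|² = 58
v_rel×d = (7)·(9) − (3)·(2) = 57
since m = R²·58 − 57²:  R² = (3249 + 1449) / 58 = 81
R = √81 = 9  ⇒  r_B = 9 − 7 = 2

rB=2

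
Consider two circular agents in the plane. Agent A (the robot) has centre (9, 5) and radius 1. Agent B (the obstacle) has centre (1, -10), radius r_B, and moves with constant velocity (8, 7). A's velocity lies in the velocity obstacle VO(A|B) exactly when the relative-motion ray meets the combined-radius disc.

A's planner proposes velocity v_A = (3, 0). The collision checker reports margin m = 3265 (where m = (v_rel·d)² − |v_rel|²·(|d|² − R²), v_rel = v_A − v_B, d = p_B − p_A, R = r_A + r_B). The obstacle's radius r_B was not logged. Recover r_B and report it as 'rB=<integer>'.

m = 3265
d = (-8, -15);  v_rel = (-5, -7),  |v_rel|² = 74
v_rel×d = (-5)·(-15) − (-7)·(-8) = 19
since m = R²·74 − 19²:  R² = (361 + 3265) / 74 = 49
R = √49 = 7  ⇒  r_B = 7 − 1 = 6

rB=6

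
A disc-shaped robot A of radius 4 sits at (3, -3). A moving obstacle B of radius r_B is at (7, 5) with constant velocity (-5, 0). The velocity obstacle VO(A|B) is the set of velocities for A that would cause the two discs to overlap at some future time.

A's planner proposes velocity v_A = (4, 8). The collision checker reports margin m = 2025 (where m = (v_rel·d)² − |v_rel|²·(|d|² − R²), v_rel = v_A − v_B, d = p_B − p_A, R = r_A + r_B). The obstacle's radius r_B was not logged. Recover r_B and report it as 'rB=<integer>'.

m = 2025
d = (4, 8);  v_rel = (9, 8),  |v_rel|² = 145
v_rel×d = (9)·(8) − (8)·(4) = 40
since m = R²·145 − 40²:  R² = (1600 + 2025) / 145 = 25
R = √25 = 5  ⇒  r_B = 5 − 4 = 1

rB=1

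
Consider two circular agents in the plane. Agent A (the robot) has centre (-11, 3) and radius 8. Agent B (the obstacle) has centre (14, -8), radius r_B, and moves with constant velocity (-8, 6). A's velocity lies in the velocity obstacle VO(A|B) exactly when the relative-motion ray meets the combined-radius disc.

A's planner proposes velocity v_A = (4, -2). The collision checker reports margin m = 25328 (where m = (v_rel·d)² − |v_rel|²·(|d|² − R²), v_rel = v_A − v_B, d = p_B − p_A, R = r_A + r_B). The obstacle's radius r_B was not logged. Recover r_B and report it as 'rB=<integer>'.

m = 25328
d = (25, -11);  v_rel = (12, -8),  |v_rel|² = 208
v_rel×d = (12)·(-11) − (-8)·(25) = 68
since m = R²·208 − 68²:  R² = (4624 + 25328) / 208 = 144
R = √144 = 12  ⇒  r_B = 12 − 8 = 4

rB=4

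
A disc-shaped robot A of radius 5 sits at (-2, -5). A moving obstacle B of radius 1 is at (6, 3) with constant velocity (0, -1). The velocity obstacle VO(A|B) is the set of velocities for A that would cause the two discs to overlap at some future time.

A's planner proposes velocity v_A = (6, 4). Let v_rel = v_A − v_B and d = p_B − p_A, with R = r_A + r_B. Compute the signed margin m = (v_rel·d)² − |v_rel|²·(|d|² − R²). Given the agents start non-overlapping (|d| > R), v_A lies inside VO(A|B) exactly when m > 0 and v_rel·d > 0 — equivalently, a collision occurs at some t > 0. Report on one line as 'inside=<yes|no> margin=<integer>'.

d = (8, 8),  |d|² = 128;  R = 5+1 = 6,  c = 128−6² = 92
v_rel = (6, 5),  |v_rel|² = 61;  v_rel·d = (6)·(8) + (5)·(8) = 88
61·t² − 176·t + 92 = 0  ⇒  m = 88² − 61·92 = 2132
m = 2132 > 0,  v_rel·d = 88 > 0  ⇒  inside

inside=yes margin=2132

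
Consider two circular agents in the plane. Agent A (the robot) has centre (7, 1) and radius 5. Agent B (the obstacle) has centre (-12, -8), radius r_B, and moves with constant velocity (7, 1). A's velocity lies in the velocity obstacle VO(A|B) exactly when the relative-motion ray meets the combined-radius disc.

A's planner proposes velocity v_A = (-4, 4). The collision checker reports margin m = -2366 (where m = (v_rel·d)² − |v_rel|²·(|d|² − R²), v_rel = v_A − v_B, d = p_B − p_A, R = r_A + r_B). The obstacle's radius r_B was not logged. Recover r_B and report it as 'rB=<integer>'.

m = -2366
d = (-19, -9);  v_rel = (-11, 3),  |v_rel|² = 130
v_rel×d = (-11)·(-9) − (3)·(-19) = 156
since m = R²·130 − 156²:  R² = (24336 + -2366) / 130 = 169
R = √169 = 13  ⇒  r_B = 13 − 5 = 8

rB=8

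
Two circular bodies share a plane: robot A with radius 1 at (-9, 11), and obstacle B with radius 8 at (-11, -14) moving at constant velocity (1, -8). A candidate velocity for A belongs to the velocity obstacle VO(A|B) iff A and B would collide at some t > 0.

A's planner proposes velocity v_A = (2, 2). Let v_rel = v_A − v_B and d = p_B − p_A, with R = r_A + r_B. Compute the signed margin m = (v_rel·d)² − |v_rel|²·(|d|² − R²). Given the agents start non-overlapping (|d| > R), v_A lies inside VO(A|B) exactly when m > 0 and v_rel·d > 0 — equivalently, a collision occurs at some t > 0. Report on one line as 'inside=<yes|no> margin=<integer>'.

d = (-2, -25),  |d|² = 629;  R = 1+8 = 9,  c = 629−9² = 548
v_rel = (1, 10),  |v_rel|² = 101;  v_rel·d = (1)·(-2) + (10)·(-25) = -252
101·t² + 504·t + 548 = 0  ⇒  m = (-252)² − 101·548 = 8156
m = 8156 > 0,  v_rel·d = -252 < 0  ⇒  outside

inside=no margin=8156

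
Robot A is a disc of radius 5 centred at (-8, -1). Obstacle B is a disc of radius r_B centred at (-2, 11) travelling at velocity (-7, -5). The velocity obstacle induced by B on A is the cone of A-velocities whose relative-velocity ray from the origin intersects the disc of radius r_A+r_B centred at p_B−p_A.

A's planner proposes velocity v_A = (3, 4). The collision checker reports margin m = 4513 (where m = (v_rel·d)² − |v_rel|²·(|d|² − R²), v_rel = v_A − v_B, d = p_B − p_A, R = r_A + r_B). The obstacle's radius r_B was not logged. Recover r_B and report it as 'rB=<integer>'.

m = 4513
d = (6, 12);  v_rel = (10, 9),  |v_rel|² = 181
v_rel×d = (10)·(12) − (9)·(6) = 66
since m = R²·181 − 66²:  R² = (4356 + 4513) / 181 = 49
R = √49 = 7  ⇒  r_B = 7 − 5 = 2

rB=2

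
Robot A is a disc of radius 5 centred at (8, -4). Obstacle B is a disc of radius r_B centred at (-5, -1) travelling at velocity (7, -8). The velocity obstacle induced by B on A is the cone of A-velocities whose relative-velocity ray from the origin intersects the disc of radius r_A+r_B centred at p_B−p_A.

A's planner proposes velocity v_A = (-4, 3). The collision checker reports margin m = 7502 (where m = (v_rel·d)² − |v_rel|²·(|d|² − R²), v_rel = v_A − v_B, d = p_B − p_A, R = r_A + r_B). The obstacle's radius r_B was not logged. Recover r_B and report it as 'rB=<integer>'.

m = 7502
d = (-13, 3);  v_rel = (-11, 11),  |v_rel|² = 242
v_rel×d = (-11)·(3) − (11)·(-13) = 110
since m = R²·242 − 110²:  R² = (12100 + 7502) / 242 = 81
R = √81 = 9  ⇒  r_B = 9 − 5 = 4

rB=4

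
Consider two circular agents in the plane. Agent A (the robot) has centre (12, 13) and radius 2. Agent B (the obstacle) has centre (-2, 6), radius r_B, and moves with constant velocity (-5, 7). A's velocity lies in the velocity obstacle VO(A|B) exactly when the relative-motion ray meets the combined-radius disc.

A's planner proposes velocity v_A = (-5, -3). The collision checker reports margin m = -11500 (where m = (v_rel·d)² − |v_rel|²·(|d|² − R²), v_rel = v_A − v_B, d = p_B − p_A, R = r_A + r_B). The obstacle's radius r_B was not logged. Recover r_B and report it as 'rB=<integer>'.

m = -11500
d = (-14, -7);  v_rel = (0, -10),  |v_rel|² = 100
v_rel×d = (0)·(-7) − (-10)·(-14) = -140
since m = R²·100 − (-140)²:  R² = (19600 + -11500) / 100 = 81
R = √81 = 9  ⇒  r_B = 9 − 2 = 7

rB=7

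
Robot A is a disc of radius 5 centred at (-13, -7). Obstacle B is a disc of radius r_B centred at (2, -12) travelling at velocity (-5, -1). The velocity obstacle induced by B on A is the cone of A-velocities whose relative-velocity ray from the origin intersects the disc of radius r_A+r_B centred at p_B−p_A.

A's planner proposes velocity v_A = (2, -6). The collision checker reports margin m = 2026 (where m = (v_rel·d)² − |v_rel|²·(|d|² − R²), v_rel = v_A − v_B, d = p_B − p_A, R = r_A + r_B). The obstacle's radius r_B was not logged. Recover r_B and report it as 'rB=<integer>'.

m = 2026
d = (15, -5);  v_rel = (7, -5),  |v_rel|² = 74
v_rel×d = (7)·(-5) − (-5)·(15) = 40
since m = R²·74 − 40²:  R² = (1600 + 2026) / 74 = 49
R = √49 = 7  ⇒  r_B = 7 − 5 = 2

rB=2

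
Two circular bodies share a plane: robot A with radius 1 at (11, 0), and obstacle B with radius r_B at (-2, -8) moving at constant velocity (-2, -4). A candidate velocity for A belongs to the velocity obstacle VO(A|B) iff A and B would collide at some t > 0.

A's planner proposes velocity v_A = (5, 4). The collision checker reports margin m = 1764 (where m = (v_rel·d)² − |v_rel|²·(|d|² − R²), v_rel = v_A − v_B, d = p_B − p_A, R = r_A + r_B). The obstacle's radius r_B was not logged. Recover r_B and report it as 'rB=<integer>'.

m = 1764
d = (-13, -8);  v_rel = (7, 8),  |v_rel|² = 113
v_rel×d = (7)·(-8) − (8)·(-13) = 48
since m = R²·113 − 48²:  R² = (2304 + 1764) / 113 = 36
R = √36 = 6  ⇒  r_B = 6 − 1 = 5

rB=5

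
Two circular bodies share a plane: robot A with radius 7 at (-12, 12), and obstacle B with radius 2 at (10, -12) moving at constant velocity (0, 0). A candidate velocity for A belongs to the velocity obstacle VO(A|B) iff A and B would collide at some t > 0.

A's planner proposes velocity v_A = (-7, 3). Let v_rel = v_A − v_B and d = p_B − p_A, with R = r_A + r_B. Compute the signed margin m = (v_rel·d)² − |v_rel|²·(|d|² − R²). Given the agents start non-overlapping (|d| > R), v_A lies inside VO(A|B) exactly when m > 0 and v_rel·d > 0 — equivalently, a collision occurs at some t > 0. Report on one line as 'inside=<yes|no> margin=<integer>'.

d = (22, -24),  |d|² = 1060;  R = 7+2 = 9,  c = 1060−9² = 979
v_rel = (-7, 3),  |v_rel|² = 58;  v_rel·d = (-7)·(22) + (3)·(-24) = -226
58·t² + 452·t + 979 = 0  ⇒  m = (-226)² − 58·979 = -5706
m = -5706 < 0,  v_rel·d = -226 < 0  ⇒  outside

inside=no margin=-5706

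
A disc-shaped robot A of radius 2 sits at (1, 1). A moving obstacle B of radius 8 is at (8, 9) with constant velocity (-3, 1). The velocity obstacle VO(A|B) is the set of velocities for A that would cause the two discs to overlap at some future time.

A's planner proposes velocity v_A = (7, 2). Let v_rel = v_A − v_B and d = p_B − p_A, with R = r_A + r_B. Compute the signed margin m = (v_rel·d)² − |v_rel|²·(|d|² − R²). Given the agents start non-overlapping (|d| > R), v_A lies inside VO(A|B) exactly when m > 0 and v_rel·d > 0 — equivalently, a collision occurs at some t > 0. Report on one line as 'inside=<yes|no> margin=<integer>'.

d = (7, 8),  |d|² = 113;  R = 2+8 = 10,  c = 113−10² = 13
v_rel = (10, 1),  |v_rel|² = 101;  v_rel·d = (10)·(7) + (1)·(8) = 78
101·t² − 156·t + 13 = 0  ⇒  m = 78² − 101·13 = 4771
m = 4771 > 0,  v_rel·d = 78 > 0  ⇒  inside

inside=yes margin=4771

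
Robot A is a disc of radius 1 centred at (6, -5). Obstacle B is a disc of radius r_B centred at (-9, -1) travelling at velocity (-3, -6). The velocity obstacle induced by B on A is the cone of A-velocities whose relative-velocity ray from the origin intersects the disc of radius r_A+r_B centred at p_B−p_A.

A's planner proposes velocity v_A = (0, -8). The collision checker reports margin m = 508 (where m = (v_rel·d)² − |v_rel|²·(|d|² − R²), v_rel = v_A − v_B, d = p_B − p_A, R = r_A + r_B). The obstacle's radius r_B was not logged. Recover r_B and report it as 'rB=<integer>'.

m = 508
d = (-15, 4);  v_rel = (3, -2),  |v_rel|² = 13
v_rel×d = (3)·(4) − (-2)·(-15) = -18
since m = R²·13 − (-18)²:  R² = (324 + 508) / 13 = 64
R = √64 = 8  ⇒  r_B = 8 − 1 = 7

rB=7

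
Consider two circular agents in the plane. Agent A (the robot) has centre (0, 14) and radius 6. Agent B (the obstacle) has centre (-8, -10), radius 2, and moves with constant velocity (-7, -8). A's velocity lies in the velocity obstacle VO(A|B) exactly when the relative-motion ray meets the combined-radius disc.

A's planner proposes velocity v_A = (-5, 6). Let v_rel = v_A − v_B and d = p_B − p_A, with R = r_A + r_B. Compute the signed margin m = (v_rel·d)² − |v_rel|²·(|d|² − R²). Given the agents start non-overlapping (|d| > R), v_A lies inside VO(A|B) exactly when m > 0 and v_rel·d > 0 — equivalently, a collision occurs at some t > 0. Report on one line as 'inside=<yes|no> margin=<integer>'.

d = (-8, -24),  |d|² = 640;  R = 6+2 = 8,  c = 640−8² = 576
v_rel = (2, 14),  |v_rel|² = 200;  v_rel·d = (2)·(-8) + (14)·(-24) = -352
200·t² + 704·t + 576 = 0  ⇒  m = (-352)² − 200·576 = 8704
m = 8704 > 0,  v_rel·d = -352 < 0  ⇒  outside

inside=no margin=8704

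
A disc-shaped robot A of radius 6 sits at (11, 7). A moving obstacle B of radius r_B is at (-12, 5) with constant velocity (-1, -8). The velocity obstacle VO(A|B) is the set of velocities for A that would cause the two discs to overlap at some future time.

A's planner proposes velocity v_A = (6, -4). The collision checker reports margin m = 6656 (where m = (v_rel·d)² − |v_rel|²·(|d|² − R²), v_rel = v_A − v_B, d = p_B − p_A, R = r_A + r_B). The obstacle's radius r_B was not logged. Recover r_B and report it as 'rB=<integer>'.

m = 6656
d = (-23, -2);  v_rel = (7, 4),  |v_rel|² = 65
v_rel×d = (7)·(-2) − (4)·(-23) = 78
since m = R²·65 − 78²:  R² = (6084 + 6656) / 65 = 196
R = √196 = 14  ⇒  r_B = 14 − 6 = 8

rB=8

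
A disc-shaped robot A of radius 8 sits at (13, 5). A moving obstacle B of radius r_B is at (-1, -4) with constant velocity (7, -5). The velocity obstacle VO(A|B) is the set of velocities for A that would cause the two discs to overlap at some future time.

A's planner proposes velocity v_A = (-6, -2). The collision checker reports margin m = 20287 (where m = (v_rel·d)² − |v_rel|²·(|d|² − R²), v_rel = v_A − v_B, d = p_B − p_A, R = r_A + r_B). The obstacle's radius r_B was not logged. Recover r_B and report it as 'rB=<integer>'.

m = 20287
d = (-14, -9);  v_rel = (-13, 3),  |v_rel|² = 178
v_rel×d = (-13)·(-9) − (3)·(-14) = 159
since m = R²·178 − 159²:  R² = (25281 + 20287) / 178 = 256
R = √256 = 16  ⇒  r_B = 16 − 8 = 8

rB=8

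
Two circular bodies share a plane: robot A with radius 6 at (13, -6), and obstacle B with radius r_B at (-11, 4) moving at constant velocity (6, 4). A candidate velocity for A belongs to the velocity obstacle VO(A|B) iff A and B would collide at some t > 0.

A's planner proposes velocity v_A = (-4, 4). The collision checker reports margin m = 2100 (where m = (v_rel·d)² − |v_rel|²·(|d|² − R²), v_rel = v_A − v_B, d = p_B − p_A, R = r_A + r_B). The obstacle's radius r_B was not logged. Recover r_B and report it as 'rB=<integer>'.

m = 2100
d = (-24, 10);  v_rel = (-10, 0),  |v_rel|² = 100
v_rel×d = (-10)·(10) − (0)·(-24) = -100
since m = R²·100 − (-100)²:  R² = (10000 + 2100) / 100 = 121
R = √121 = 11  ⇒  r_B = 11 − 6 = 5

rB=5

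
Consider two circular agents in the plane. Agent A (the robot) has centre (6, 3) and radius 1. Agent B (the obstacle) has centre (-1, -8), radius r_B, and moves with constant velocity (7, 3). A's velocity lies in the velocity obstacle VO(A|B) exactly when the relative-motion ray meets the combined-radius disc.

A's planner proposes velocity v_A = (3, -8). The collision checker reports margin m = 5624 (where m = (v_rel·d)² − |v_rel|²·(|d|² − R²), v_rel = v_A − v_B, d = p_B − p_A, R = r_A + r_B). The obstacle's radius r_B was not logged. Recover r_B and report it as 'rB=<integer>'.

m = 5624
d = (-7, -11);  v_rel = (-4, -11),  |v_rel|² = 137
v_rel×d = (-4)·(-11) − (-11)·(-7) = -33
since m = R²·137 − (-33)²:  R² = (1089 + 5624) / 137 = 49
R = √49 = 7  ⇒  r_B = 7 − 1 = 6

rB=6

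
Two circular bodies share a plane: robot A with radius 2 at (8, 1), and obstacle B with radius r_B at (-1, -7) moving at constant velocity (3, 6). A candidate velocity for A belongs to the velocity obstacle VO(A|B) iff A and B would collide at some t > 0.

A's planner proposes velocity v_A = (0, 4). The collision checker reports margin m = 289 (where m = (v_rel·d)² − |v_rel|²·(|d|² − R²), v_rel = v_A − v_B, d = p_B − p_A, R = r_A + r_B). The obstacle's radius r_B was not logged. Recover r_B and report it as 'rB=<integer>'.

m = 289
d = (-9, -8);  v_rel = (-3, -2),  |v_rel|² = 13
v_rel×d = (-3)·(-8) − (-2)·(-9) = 6
since m = R²·13 − 6²:  R² = (36 + 289) / 13 = 25
R = √25 = 5  ⇒  r_B = 5 − 2 = 3

rB=3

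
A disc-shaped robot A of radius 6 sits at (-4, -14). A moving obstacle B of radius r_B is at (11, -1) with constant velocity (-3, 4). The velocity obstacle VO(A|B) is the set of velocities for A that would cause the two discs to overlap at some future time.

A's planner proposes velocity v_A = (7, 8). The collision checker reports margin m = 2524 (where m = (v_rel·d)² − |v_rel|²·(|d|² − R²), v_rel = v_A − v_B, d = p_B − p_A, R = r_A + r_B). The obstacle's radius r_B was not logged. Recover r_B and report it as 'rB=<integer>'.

m = 2524
d = (15, 13);  v_rel = (10, 4),  |v_rel|² = 116
v_rel×d = (10)·(13) − (4)·(15) = 70
since m = R²·116 − 70²:  R² = (4900 + 2524) / 116 = 64
R = √64 = 8  ⇒  r_B = 8 − 6 = 2

rB=2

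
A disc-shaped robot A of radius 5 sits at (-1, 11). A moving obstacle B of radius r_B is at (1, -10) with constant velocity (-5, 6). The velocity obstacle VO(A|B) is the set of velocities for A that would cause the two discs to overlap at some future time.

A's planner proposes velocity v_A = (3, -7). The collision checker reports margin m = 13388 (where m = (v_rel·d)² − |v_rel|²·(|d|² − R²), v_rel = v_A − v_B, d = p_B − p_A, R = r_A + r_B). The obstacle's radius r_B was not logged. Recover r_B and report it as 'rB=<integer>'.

m = 13388
d = (2, -21);  v_rel = (8, -13),  |v_rel|² = 233
v_rel×d = (8)·(-21) − (-13)·(2) = -142
since m = R²·233 − (-142)²:  R² = (20164 + 13388) / 233 = 144
R = √144 = 12  ⇒  r_B = 12 − 5 = 7

rB=7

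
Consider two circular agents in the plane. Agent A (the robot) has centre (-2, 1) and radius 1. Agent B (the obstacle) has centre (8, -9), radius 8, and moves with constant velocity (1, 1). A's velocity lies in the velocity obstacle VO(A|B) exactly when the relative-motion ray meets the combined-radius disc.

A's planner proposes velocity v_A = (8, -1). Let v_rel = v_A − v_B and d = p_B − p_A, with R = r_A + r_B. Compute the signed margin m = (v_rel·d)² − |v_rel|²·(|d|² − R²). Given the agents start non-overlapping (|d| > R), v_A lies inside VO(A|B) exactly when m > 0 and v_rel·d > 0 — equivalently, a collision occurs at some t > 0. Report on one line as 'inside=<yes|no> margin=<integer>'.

d = (10, -10),  |d|² = 200;  R = 1+8 = 9,  c = 200−9² = 119
v_rel = (7, -2),  |v_rel|² = 53;  v_rel·d = (7)·(10) + (-2)·(-10) = 90
53·t² − 180·t + 119 = 0  ⇒  m = 90² − 53·119 = 1793
m = 1793 > 0,  v_rel·d = 90 > 0  ⇒  inside

inside=yes margin=1793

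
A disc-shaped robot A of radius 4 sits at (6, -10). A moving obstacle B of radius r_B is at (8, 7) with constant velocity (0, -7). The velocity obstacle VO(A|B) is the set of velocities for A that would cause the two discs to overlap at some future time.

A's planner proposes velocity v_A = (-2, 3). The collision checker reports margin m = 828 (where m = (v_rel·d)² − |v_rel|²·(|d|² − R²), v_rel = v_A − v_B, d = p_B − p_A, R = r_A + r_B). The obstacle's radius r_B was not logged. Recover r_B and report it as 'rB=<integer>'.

m = 828
d = (2, 17);  v_rel = (-2, 10),  |v_rel|² = 104
v_rel×d = (-2)·(17) − (10)·(2) = -54
since m = R²·104 − (-54)²:  R² = (2916 + 828) / 104 = 36
R = √36 = 6  ⇒  r_B = 6 − 4 = 2

rB=2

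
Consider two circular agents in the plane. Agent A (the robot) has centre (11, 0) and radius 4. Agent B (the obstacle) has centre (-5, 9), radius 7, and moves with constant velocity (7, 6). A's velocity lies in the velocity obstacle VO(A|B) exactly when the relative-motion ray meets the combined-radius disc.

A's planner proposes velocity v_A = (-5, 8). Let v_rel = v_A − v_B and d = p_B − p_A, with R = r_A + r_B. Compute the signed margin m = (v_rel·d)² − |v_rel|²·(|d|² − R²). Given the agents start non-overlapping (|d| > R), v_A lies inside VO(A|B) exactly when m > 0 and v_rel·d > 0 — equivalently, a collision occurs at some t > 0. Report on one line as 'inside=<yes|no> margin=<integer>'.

d = (-16, 9),  |d|² = 337;  R = 4+7 = 11,  c = 337−11² = 216
v_rel = (-12, 2),  |v_rel|² = 148;  v_rel·d = (-12)·(-16) + (2)·(9) = 210
148·t² − 420·t + 216 = 0  ⇒  m = 210² − 148·216 = 12132
m = 12132 > 0,  v_rel·d = 210 > 0  ⇒  inside

inside=yes margin=12132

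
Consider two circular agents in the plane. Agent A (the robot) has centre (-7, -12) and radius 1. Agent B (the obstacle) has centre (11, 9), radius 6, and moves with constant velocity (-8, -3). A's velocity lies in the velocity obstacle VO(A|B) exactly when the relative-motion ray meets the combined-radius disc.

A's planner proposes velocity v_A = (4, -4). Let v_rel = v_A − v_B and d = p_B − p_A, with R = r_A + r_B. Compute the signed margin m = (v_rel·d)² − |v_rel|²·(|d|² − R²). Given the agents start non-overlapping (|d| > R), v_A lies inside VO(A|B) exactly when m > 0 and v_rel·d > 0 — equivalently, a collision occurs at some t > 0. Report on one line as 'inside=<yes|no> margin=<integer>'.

d = (18, 21),  |d|² = 765;  R = 1+6 = 7,  c = 765−7² = 716
v_rel = (12, -1),  |v_rel|² = 145;  v_rel·d = (12)·(18) + (-1)·(21) = 195
145·t² − 390·t + 716 = 0  ⇒  m = 195² − 145·716 = -65795
m = -65795 < 0,  v_rel·d = 195 > 0  ⇒  outside

inside=no margin=-65795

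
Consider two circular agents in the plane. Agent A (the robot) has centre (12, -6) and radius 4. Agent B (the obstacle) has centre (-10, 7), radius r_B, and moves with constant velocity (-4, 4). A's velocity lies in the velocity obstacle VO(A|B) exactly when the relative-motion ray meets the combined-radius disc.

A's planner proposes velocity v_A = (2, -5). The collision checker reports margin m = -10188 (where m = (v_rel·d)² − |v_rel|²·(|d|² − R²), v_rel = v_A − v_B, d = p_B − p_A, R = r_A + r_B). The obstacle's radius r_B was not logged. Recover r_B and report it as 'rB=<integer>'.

m = -10188
d = (-22, 13);  v_rel = (6, -9),  |v_rel|² = 117
v_rel×d = (6)·(13) − (-9)·(-22) = -120
since m = R²·117 − (-120)²:  R² = (14400 + -10188) / 117 = 36
R = √36 = 6  ⇒  r_B = 6 − 4 = 2

rB=2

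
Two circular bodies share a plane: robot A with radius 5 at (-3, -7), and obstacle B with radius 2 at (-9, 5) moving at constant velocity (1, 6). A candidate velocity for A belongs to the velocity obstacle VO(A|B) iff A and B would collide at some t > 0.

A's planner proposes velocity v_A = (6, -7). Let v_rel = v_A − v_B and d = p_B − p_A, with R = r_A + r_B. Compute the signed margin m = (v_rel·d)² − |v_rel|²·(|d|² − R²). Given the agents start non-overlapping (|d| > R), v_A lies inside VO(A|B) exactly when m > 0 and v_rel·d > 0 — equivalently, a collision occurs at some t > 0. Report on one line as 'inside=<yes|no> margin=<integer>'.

d = (-6, 12),  |d|² = 180;  R = 5+2 = 7,  c = 180−7² = 131
v_rel = (5, -13),  |v_rel|² = 194;  v_rel·d = (5)·(-6) + (-13)·(12) = -186
194·t² + 372·t + 131 = 0  ⇒  m = (-186)² − 194·131 = 9182
m = 9182 > 0,  v_rel·d = -186 < 0  ⇒  outside

inside=no margin=9182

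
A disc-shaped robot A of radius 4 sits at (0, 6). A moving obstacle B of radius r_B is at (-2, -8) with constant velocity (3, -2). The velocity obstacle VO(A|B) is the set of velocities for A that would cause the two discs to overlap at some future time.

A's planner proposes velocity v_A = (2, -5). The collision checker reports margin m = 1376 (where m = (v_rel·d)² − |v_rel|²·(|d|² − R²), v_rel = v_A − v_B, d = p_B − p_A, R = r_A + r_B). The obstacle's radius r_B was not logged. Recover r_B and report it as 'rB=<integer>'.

m = 1376
d = (-2, -14);  v_rel = (-1, -3),  |v_rel|² = 10
v_rel×d = (-1)·(-14) − (-3)·(-2) = 8
since m = R²·10 − 8²:  R² = (64 + 1376) / 10 = 144
R = √144 = 12  ⇒  r_B = 12 − 4 = 8

rB=8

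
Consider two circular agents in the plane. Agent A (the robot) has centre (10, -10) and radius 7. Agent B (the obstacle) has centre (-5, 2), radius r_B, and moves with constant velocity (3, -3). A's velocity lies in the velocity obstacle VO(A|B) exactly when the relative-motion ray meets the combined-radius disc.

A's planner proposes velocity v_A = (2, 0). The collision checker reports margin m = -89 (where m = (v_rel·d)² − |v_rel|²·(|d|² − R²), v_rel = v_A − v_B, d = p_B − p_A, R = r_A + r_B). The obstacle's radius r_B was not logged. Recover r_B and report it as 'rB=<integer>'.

m = -89
d = (-15, 12);  v_rel = (-1, 3),  |v_rel|² = 10
v_rel×d = (-1)·(12) − (3)·(-15) = 33
since m = R²·10 − 33²:  R² = (1089 + -89) / 10 = 100
R = √100 = 10  ⇒  r_B = 10 − 7 = 3

rB=3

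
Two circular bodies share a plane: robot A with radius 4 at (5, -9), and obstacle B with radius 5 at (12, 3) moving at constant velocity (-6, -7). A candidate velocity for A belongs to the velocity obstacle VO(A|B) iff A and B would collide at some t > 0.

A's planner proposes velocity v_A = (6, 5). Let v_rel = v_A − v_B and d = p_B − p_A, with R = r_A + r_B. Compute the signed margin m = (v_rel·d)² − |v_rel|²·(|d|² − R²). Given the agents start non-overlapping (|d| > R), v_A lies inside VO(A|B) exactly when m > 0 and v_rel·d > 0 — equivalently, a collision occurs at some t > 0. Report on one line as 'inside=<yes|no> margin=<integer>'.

d = (7, 12),  |d|² = 193;  R = 4+5 = 9,  c = 193−9² = 112
v_rel = (12, 12),  |v_rel|² = 288;  v_rel·d = (12)·(7) + (12)·(12) = 228
288·t² − 456·t + 112 = 0  ⇒  m = 228² − 288·112 = 19728
m = 19728 > 0,  v_rel·d = 228 > 0  ⇒  inside

inside=yes margin=19728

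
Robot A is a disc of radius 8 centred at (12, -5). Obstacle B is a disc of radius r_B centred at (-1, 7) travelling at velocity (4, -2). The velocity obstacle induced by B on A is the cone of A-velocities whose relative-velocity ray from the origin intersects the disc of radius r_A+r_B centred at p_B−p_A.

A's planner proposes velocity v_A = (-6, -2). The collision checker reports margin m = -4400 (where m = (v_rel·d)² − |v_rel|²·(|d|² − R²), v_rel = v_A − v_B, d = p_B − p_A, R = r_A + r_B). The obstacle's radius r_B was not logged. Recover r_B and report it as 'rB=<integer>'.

m = -4400
d = (-13, 12);  v_rel = (-10, 0),  |v_rel|² = 100
v_rel×d = (-10)·(12) − (0)·(-13) = -120
since m = R²·100 − (-120)²:  R² = (14400 + -4400) / 100 = 100
R = √100 = 10  ⇒  r_B = 10 − 8 = 2

rB=2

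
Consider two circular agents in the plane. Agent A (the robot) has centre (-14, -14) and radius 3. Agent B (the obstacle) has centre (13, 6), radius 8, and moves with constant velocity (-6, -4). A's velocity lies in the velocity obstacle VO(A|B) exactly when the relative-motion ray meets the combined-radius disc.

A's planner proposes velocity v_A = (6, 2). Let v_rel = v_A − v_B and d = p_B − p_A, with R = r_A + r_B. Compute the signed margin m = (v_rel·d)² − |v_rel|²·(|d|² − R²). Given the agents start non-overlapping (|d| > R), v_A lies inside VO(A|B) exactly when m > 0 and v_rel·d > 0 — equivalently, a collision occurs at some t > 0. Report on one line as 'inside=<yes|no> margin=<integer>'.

d = (27, 20),  |d|² = 1129;  R = 3+8 = 11,  c = 1129−11² = 1008
v_rel = (12, 6),  |v_rel|² = 180;  v_rel·d = (12)·(27) + (6)·(20) = 444
180·t² − 888·t + 1008 = 0  ⇒  m = 444² − 180·1008 = 15696
m = 15696 > 0,  v_rel·d = 444 > 0  ⇒  inside

inside=yes margin=15696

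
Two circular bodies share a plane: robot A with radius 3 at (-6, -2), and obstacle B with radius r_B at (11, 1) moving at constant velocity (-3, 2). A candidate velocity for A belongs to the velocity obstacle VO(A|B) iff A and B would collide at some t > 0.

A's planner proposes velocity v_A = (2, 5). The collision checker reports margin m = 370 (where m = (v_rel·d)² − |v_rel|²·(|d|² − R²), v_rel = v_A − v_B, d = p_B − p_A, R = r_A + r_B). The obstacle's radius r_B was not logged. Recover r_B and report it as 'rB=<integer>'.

m = 370
d = (17, 3);  v_rel = (5, 3),  |v_rel|² = 34
v_rel×d = (5)·(3) − (3)·(17) = -36
since m = R²·34 − (-36)²:  R² = (1296 + 370) / 34 = 49
R = √49 = 7  ⇒  r_B = 7 − 3 = 4

rB=4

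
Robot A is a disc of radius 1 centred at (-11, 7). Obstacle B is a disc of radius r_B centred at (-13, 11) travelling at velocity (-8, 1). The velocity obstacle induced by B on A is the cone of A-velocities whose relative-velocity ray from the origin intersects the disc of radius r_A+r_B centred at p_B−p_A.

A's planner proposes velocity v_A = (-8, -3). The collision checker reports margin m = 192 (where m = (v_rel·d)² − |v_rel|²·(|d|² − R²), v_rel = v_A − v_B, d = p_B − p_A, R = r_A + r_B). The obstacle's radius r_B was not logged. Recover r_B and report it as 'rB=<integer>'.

m = 192
d = (-2, 4);  v_rel = (0, -4),  |v_rel|² = 16
v_rel×d = (0)·(4) − (-4)·(-2) = -8
since m = R²·16 − (-8)²:  R² = (64 + 192) / 16 = 16
R = √16 = 4  ⇒  r_B = 4 − 1 = 3

rB=3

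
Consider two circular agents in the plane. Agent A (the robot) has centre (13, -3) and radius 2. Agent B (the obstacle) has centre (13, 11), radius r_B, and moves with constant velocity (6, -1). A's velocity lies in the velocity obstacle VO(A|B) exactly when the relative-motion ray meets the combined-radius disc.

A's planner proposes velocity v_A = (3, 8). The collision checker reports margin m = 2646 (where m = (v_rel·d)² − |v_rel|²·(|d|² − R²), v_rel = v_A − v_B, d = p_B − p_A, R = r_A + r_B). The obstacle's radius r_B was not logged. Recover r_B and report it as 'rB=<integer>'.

m = 2646
d = (0, 14);  v_rel = (-3, 9),  |v_rel|² = 90
v_rel×d = (-3)·(14) − (9)·(0) = -42
since m = R²·90 − (-42)²:  R² = (1764 + 2646) / 90 = 49
R = √49 = 7  ⇒  r_B = 7 − 2 = 5

rB=5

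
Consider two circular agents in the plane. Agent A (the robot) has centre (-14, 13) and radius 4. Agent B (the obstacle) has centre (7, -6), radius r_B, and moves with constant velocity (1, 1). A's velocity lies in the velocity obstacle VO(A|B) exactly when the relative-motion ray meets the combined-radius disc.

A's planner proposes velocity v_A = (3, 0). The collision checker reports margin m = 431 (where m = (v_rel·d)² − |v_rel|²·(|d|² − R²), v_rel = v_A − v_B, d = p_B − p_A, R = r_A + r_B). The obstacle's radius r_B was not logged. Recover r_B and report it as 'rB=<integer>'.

m = 431
d = (21, -19);  v_rel = (2, -1),  |v_rel|² = 5
v_rel×d = (2)·(-19) − (-1)·(21) = -17
since m = R²·5 − (-17)²:  R² = (289 + 431) / 5 = 144
R = √144 = 12  ⇒  r_B = 12 − 4 = 8

rB=8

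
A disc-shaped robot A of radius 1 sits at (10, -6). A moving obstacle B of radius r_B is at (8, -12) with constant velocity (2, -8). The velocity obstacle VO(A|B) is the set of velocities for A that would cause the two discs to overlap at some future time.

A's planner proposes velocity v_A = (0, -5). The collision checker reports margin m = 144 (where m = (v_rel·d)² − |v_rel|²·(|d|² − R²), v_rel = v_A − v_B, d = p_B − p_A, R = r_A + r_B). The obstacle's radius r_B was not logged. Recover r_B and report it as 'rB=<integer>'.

m = 144
d = (-2, -6);  v_rel = (-2, 3),  |v_rel|² = 13
v_rel×d = (-2)·(-6) − (3)·(-2) = 18
since m = R²·13 − 18²:  R² = (324 + 144) / 13 = 36
R = √36 = 6  ⇒  r_B = 6 − 1 = 5

rB=5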